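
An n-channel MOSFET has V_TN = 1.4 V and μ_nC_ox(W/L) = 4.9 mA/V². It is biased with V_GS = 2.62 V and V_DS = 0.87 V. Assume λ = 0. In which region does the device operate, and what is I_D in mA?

Triode; I_D = 3.35 mA

V_ov = V_GS − V_TN = 2.62 − 1.4 = 1.22 V.
Since V_DS = 0.87 V < V_ov = 1.22 V, the device is in the triode region.
I_D = k_n [V_ov · V_DS − ½ V_DS²] = 4.9 × [1.22 × 0.87 − 0.5 × 0.87²] = 3.35 mA.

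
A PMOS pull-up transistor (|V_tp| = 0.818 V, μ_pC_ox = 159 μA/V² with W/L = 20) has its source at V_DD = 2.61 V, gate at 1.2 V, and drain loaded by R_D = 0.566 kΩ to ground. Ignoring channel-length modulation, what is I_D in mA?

I_D = 0.557 mA

V_SG = V_DD − V_G = 2.61 − 1.2 = 1.41 V, so V_ov = 1.41 − 0.818 = 0.592 V.
k_p = μ_pC_ox · (W/L) = 3.18 mA/V².
Assume saturation: I_D = ½ k_p V_ov² = 0.5 × 3.18 × 0.592² = 0.557 mA, giving V_SD = V_DD − I_D R_D = 2.61 − 0.557 × 0.566 = 2.29 V.
V_SD = 2.29 V ≥ V_ov = 0.592 V, confirming saturation.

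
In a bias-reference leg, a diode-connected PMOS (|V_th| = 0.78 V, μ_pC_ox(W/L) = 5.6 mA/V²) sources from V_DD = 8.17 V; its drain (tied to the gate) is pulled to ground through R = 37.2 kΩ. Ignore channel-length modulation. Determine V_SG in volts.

V_SG = 1.04 V

With gate tied to drain, V_SG = V_SD ≥ V_SG − |V_th|, so the device is in saturation.
KCL at the drain: ½ k_p (V_SG − |V_th|)² = (V_DD − V_SG)/R.
Let x = V_SG − 0.78. Then 104 x² + x − 7.39 = 0, giving x = 0.262 V (positive root), so V_SG = 1.04 V.
I_D = (V_DD − V_SG)/R = (8.17 − 1.04) / 37.2 = 0.192 mA.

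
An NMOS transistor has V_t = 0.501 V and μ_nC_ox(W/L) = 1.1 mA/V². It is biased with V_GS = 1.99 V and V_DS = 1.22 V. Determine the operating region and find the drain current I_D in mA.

Triode; I_D = 1.18 mA

V_ov = V_GS − V_t = 1.99 − 0.501 = 1.49 V.
Since V_DS = 1.22 V < V_ov = 1.49 V, the device is in the triode region.
I_D = k_n [V_ov · V_DS − ½ V_DS²] = 1.1 × [1.49 × 1.22 − 0.5 × 1.22²] = 1.18 mA.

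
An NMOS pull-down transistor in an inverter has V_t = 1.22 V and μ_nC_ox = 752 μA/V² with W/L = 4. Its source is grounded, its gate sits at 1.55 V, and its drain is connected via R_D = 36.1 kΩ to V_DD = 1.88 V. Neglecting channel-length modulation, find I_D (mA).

I_D = 0.0505 mA

V_GS = V_G = 1.55 V, so V_ov = 1.55 − 1.22 = 0.33 V.
k_n = μ_nC_ox · (W/L) = 3.008 mA/V².
Assume saturation: I_D = ½ k_n V_ov² = 0.5 × 3.008 × 0.33² = 0.164 mA, giving V_DS = V_DD − I_D R_D = 1.88 − 0.164 × 36.1 = -4.03 V.
But -4.03 V < V_ov = 0.33 V, so the device is actually in triode.
In triode I_D = k_n[V_ov V_DS − ½ V_DS²] and I_D = (V_DD − V_DS)/R_D. Equating: 54.3 V_DS² − 36.83 V_DS + 1.88 = 0, giving V_DS = 0.0556 V (the root below V_ov).
I_D = (1.88 − 0.0556) / 36.1 = 0.0505 mA.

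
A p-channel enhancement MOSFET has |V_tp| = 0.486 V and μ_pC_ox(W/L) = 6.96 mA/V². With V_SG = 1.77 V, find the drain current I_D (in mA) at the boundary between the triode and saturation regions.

I_D = 5.74 mA

At the boundary V_SD = V_ov = V_SG − |V_tp| = 1.77 − 0.486 = 1.28 V.
I_D = ½ k_p V_ov² = 0.5 × 6.96 × 1.28² = 5.74 mA.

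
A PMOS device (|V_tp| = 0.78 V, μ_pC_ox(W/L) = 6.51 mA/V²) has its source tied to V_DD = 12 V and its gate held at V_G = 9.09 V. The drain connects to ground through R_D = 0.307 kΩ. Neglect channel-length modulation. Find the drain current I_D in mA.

V_SG = V_DD − V_G = 12 − 9.09 = 2.91 V, so V_ov = 2.91 − 0.78 = 2.13 V.
Assume saturation: I_D = ½ k_p V_ov² = 0.5 × 6.51 × 2.13² = 14.8 mA, giving V_SD = V_DD − I_D R_D = 12 − 14.8 × 0.307 = 7.47 V.
V_SD = 7.47 V ≥ V_ov = 2.13 V, confirming saturation.

I_D = 14.8 mA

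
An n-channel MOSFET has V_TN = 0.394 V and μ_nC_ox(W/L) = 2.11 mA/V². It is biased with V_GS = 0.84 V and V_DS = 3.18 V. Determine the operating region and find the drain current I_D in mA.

V_ov = V_GS − V_TN = 0.84 − 0.394 = 0.446 V.
Since V_DS = 3.18 V ≥ V_ov = 0.446 V, the device is in saturation.
I_D = ½ k_n V_ov² = 0.5 × 2.11 × 0.446² = 0.21 mA.

Saturation; I_D = 0.210 mA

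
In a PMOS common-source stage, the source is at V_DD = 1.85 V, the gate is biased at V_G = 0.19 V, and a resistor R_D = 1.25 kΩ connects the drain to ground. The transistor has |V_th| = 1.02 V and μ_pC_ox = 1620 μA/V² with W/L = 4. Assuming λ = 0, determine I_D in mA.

I_D = 1.15 mA

V_SG = V_DD − V_G = 1.85 − 0.19 = 1.66 V, so V_ov = 1.66 − 1.02 = 0.64 V.
k_p = μ_pC_ox · (W/L) = 6.48 mA/V².
Assume saturation: I_D = ½ k_p V_ov² = 0.5 × 6.48 × 0.64² = 1.33 mA, giving V_SD = V_DD − I_D R_D = 1.85 − 1.33 × 1.25 = 0.191 V.
But 0.191 V < V_ov = 0.64 V, so the device is actually in triode.
In triode I_D = k_p[V_ov V_SD − ½ V_SD²] and I_D = (V_DD − V_SD)/R_D. Equating: 4.05 V_SD² − 6.184 V_SD + 1.85 = 0, giving V_SD = 0.408 V (the root below V_ov).
I_D = (1.85 − 0.408) / 1.25 = 1.15 mA.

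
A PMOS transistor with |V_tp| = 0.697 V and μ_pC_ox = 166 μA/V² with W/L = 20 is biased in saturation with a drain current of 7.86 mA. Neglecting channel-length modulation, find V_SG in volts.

k_p = μ_pC_ox · (W/L) = 3.32 mA/V².
In saturation I_D = ½ k_p (V_SG − |V_tp|)², so V_SG − |V_tp| = √(2 I_D / k_p) = √(2 × 7.86 / 3.32) = 2.18 V.
V_SG = 0.697 + 2.18 = 2.87 V.

V_SG = 2.87 V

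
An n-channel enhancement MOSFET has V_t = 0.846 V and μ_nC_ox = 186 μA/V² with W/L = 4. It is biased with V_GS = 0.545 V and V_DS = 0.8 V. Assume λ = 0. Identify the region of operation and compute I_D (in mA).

V_GS = 0.545 V < V_t = 0.846 V, so the transistor is in cutoff.

Cutoff; I_D = 0 mA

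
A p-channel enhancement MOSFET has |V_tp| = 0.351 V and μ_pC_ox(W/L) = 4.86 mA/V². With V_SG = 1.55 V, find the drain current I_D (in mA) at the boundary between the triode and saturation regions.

I_D = 3.49 mA

At the boundary V_SD = V_ov = V_SG − |V_tp| = 1.55 − 0.351 = 1.2 V.
I_D = ½ k_p V_ov² = 0.5 × 4.86 × 1.2² = 3.49 mA.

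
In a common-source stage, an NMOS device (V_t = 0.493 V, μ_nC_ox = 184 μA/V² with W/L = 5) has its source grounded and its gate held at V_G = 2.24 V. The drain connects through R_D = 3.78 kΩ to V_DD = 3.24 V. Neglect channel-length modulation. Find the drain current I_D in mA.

V_GS = V_G = 2.24 V, so V_ov = 2.24 − 0.493 = 1.75 V.
k_n = μ_nC_ox · (W/L) = 0.92 mA/V².
Assume saturation: I_D = ½ k_n V_ov² = 0.5 × 0.92 × 1.75² = 1.4 mA, giving V_DS = V_DD − I_D R_D = 3.24 − 1.4 × 3.78 = -2.07 V.
But -2.07 V < V_ov = 1.75 V, so the device is actually in triode.
In triode I_D = k_n[V_ov V_DS − ½ V_DS²] and I_D = (V_DD − V_DS)/R_D. Equating: 1.74 V_DS² − 7.075 V_DS + 3.24 = 0, giving V_DS = 0.526 V (the root below V_ov).
I_D = (3.24 − 0.526) / 3.78 = 0.718 mA.

I_D = 0.718 mA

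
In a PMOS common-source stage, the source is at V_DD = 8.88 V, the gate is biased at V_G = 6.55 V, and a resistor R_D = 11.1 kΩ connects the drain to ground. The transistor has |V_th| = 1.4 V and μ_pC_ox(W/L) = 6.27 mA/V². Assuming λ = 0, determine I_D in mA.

V_SG = V_DD − V_G = 8.88 − 6.55 = 2.33 V, so V_ov = 2.33 − 1.4 = 0.93 V.
Assume saturation: I_D = ½ k_p V_ov² = 0.5 × 6.27 × 0.93² = 2.71 mA, giving V_SD = V_DD − I_D R_D = 8.88 − 2.71 × 11.1 = -21.2 V.
But -21.2 V < V_ov = 0.93 V, so the device is actually in triode.
In triode I_D = k_p[V_ov V_SD − ½ V_SD²] and I_D = (V_DD − V_SD)/R_D. Equating: 34.8 V_SD² − 65.73 V_SD + 8.88 = 0, giving V_SD = 0.146 V (the root below V_ov).
I_D = (8.88 − 0.146) / 11.1 = 0.787 mA.

I_D = 0.787 mA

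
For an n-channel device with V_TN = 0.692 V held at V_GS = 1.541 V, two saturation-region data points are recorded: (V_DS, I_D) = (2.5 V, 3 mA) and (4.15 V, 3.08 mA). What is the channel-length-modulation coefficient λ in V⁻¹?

λ = 0.0168 V⁻¹

With V_GS fixed, I_D ∝ (1 + λ V_DS) in saturation, so I_D2/I_D1 = (1 + λ V_DS2)/(1 + λ V_DS1).
3.08/3 = 1.027 = (1 + 4.15 λ)/(1 + 2.5 λ).
Solving: λ (I_D1 V_DS2 − I_D2 V_DS1) = I_D2 − I_D1, so λ = (3.08 − 3) / (3 × 4.15 − 3.08 × 2.5) = 0.08 / 4.75 = 0.0168 V⁻¹.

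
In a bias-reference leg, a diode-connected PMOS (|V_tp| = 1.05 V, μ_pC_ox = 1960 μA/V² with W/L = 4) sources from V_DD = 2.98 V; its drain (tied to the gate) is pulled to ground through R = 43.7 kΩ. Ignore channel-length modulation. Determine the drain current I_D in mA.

I_D = 0.0418 mA

With gate tied to drain, V_SG = V_SD ≥ V_SG − |V_tp|, so the device is in saturation.
k_p = μ_pC_ox · (W/L) = 7.84 mA/V².
KCL at the drain: ½ k_p (V_SG − |V_tp|)² = (V_DD − V_SG)/R.
Let x = V_SG − 1.05. Then 171 x² + x − 1.93 = 0, giving x = 0.103 V (positive root), so V_SG = 1.15 V.
I_D = (V_DD − V_SG)/R = (2.98 − 1.15) / 43.7 = 0.0418 mA.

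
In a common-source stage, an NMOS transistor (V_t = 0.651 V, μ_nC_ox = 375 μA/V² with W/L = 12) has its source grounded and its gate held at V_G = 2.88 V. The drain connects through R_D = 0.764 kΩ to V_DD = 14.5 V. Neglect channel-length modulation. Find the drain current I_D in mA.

V_GS = V_G = 2.88 V, so V_ov = 2.88 − 0.651 = 2.23 V.
k_n = μ_nC_ox · (W/L) = 4.5 mA/V².
Assume saturation: I_D = ½ k_n V_ov² = 0.5 × 4.5 × 2.23² = 11.2 mA, giving V_DS = V_DD − I_D R_D = 14.5 − 11.2 × 0.764 = 5.96 V.
V_DS = 5.96 V ≥ V_ov = 2.23 V, confirming saturation.

I_D = 11.2 mA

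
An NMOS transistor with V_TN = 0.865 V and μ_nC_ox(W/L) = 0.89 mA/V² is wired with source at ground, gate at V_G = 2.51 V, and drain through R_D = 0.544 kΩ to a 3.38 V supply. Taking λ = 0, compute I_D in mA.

I_D = 1.20 mA

V_GS = V_G = 2.51 V, so V_ov = 2.51 − 0.865 = 1.64 V.
Assume saturation: I_D = ½ k_n V_ov² = 0.5 × 0.89 × 1.64² = 1.2 mA, giving V_DS = V_DD − I_D R_D = 3.38 − 1.2 × 0.544 = 2.72 V.
V_DS = 2.72 V ≥ V_ov = 1.64 V, confirming saturation.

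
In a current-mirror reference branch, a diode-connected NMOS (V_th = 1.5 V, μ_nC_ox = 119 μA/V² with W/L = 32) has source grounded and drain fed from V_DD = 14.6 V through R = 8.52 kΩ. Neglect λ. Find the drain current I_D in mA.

With gate tied to drain, V_GS = V_DS ≥ V_GS − V_th, so the device is in saturation.
k_n = μ_nC_ox · (W/L) = 3.808 mA/V².
KCL at the drain: ½ k_n (V_GS − V_th)² = (V_DD − V_GS)/R.
Let x = V_GS − 1.5. Then 16.2 x² + x − 13.1 = 0, giving x = 0.868 V (positive root), so V_GS = 2.37 V.
I_D = (V_DD − V_GS)/R = (14.6 − 2.37) / 8.52 = 1.44 mA.

I_D = 1.44 mA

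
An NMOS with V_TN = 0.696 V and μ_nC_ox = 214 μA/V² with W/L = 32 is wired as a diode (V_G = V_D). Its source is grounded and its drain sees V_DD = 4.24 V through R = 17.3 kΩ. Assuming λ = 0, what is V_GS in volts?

V_GS = 0.932 V

With gate tied to drain, V_GS = V_DS ≥ V_GS − V_TN, so the device is in saturation.
k_n = μ_nC_ox · (W/L) = 6.848 mA/V².
KCL at the drain: ½ k_n (V_GS − V_TN)² = (V_DD − V_GS)/R.
Let x = V_GS − 0.696. Then 59.2 x² + x − 3.544 = 0, giving x = 0.236 V (positive root), so V_GS = 0.932 V.
I_D = (V_DD − V_GS)/R = (4.24 − 0.932) / 17.3 = 0.191 mA.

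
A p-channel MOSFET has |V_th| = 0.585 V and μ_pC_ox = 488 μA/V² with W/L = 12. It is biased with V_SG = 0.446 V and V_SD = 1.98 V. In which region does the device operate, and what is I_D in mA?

V_SG = 0.446 V < |V_th| = 0.585 V, so the transistor is in cutoff.

Cutoff; I_D = 0 mA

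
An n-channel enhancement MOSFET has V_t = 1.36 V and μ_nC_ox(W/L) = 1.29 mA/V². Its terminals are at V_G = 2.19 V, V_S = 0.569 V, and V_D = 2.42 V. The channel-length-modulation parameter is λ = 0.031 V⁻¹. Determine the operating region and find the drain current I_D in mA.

V_GS = V_G − V_S = 2.19 − 0.569 = 1.62 V; V_DS = V_D − V_S = 2.42 − 0.569 = 1.85 V.
V_ov = V_GS − V_t = 1.62 − 1.36 = 0.261 V.
Since V_DS = 1.85 V ≥ V_ov = 0.261 V, the device is in saturation.
I_D = ½ k_n V_ov² (1 + λ V_DS) = 0.5 × 1.29 × 0.261² × (1 + 0.031 × 1.85) = 0.0465 mA.

Saturation; I_D = 0.0465 mA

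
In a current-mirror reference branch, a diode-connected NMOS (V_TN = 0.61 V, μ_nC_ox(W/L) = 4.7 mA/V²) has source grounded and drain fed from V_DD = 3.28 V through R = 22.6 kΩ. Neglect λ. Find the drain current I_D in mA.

I_D = 0.109 mA

With gate tied to drain, V_GS = V_DS ≥ V_GS − V_TN, so the device is in saturation.
KCL at the drain: ½ k_n (V_GS − V_TN)² = (V_DD − V_GS)/R.
Let x = V_GS − 0.61. Then 53.1 x² + x − 2.67 = 0, giving x = 0.215 V (positive root), so V_GS = 0.825 V.
I_D = (V_DD − V_GS)/R = (3.28 − 0.825) / 22.6 = 0.109 mA.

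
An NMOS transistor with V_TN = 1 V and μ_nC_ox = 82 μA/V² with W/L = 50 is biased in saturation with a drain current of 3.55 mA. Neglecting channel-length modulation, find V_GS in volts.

k_n = μ_nC_ox · (W/L) = 4.1 mA/V².
In saturation I_D = ½ k_n (V_GS − V_TN)², so V_GS − V_TN = √(2 I_D / k_n) = √(2 × 3.55 / 4.1) = 1.32 V.
V_GS = 1 + 1.32 = 2.32 V.

V_GS = 2.32 V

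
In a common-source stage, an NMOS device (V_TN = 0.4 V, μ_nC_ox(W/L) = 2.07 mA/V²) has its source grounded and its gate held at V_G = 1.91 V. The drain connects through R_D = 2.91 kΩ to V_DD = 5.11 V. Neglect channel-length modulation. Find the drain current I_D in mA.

V_GS = V_G = 1.91 V, so V_ov = 1.91 − 0.4 = 1.51 V.
Assume saturation: I_D = ½ k_n V_ov² = 0.5 × 2.07 × 1.51² = 2.36 mA, giving V_DS = V_DD − I_D R_D = 5.11 − 2.36 × 2.91 = -1.76 V.
But -1.76 V < V_ov = 1.51 V, so the device is actually in triode.
In triode I_D = k_n[V_ov V_DS − ½ V_DS²] and I_D = (V_DD − V_DS)/R_D. Equating: 3.01 V_DS² − 10.1 V_DS + 5.11 = 0, giving V_DS = 0.621 V (the root below V_ov).
I_D = (5.11 − 0.621) / 2.91 = 1.54 mA.

I_D = 1.54 mA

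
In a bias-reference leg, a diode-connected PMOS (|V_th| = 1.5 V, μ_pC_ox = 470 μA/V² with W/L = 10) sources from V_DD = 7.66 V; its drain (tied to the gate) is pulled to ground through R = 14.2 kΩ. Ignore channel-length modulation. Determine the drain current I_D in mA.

With gate tied to drain, V_SG = V_SD ≥ V_SG − |V_th|, so the device is in saturation.
k_p = μ_pC_ox · (W/L) = 4.7 mA/V².
KCL at the drain: ½ k_p (V_SG − |V_th|)² = (V_DD − V_SG)/R.
Let x = V_SG − 1.5. Then 33.4 x² + x − 6.16 = 0, giving x = 0.415 V (positive root), so V_SG = 1.91 V.
I_D = (V_DD − V_SG)/R = (7.66 − 1.91) / 14.2 = 0.405 mA.

I_D = 0.405 mA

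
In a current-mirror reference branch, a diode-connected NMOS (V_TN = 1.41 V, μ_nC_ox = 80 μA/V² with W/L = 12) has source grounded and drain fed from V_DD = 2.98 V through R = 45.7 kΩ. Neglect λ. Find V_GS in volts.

With gate tied to drain, V_GS = V_DS ≥ V_GS − V_TN, so the device is in saturation.
k_n = μ_nC_ox · (W/L) = 0.96 mA/V².
KCL at the drain: ½ k_n (V_GS − V_TN)² = (V_DD − V_GS)/R.
Let x = V_GS − 1.41. Then 21.9 x² + x − 1.57 = 0, giving x = 0.246 V (positive root), so V_GS = 1.66 V.
I_D = (V_DD − V_GS)/R = (2.98 − 1.66) / 45.7 = 0.029 mA.

V_GS = 1.66 V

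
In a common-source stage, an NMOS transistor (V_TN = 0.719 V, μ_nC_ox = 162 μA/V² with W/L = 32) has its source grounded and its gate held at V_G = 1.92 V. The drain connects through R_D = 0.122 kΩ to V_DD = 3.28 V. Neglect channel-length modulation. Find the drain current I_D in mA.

I_D = 3.74 mA

V_GS = V_G = 1.92 V, so V_ov = 1.92 − 0.719 = 1.2 V.
k_n = μ_nC_ox · (W/L) = 5.184 mA/V².
Assume saturation: I_D = ½ k_n V_ov² = 0.5 × 5.184 × 1.2² = 3.74 mA, giving V_DS = V_DD − I_D R_D = 3.28 − 3.74 × 0.122 = 2.82 V.
V_DS = 2.82 V ≥ V_ov = 1.2 V, confirming saturation.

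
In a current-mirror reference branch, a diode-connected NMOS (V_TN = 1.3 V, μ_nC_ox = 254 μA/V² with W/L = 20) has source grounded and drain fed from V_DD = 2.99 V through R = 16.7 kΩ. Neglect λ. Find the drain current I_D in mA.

I_D = 0.0899 mA

With gate tied to drain, V_GS = V_DS ≥ V_GS − V_TN, so the device is in saturation.
k_n = μ_nC_ox · (W/L) = 5.08 mA/V².
KCL at the drain: ½ k_n (V_GS − V_TN)² = (V_DD − V_GS)/R.
Let x = V_GS − 1.3. Then 42.4 x² + x − 1.69 = 0, giving x = 0.188 V (positive root), so V_GS = 1.49 V.
I_D = (V_DD − V_GS)/R = (2.99 − 1.49) / 16.7 = 0.0899 mA.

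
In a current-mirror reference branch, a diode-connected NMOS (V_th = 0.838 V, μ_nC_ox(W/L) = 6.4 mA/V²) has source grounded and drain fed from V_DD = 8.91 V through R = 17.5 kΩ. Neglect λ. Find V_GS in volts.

V_GS = 1.21 V

With gate tied to drain, V_GS = V_DS ≥ V_GS − V_th, so the device is in saturation.
KCL at the drain: ½ k_n (V_GS − V_th)² = (V_DD − V_GS)/R.
Let x = V_GS − 0.838. Then 56 x² + x − 8.072 = 0, giving x = 0.371 V (positive root), so V_GS = 1.21 V.
I_D = (V_DD − V_GS)/R = (8.91 − 1.21) / 17.5 = 0.44 mA.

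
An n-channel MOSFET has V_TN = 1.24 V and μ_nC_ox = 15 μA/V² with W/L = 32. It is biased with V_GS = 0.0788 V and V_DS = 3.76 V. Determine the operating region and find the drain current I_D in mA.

Cutoff; I_D = 0 mA

V_GS = 0.0788 V < V_TN = 1.24 V, so the transistor is in cutoff.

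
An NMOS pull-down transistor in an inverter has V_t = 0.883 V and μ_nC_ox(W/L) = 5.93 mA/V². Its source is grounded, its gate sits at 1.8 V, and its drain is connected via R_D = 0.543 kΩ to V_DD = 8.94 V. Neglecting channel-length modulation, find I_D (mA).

V_GS = V_G = 1.8 V, so V_ov = 1.8 − 0.883 = 0.917 V.
Assume saturation: I_D = ½ k_n V_ov² = 0.5 × 5.93 × 0.917² = 2.49 mA, giving V_DS = V_DD − I_D R_D = 8.94 − 2.49 × 0.543 = 7.59 V.
V_DS = 7.59 V ≥ V_ov = 0.917 V, confirming saturation.

I_D = 2.49 mA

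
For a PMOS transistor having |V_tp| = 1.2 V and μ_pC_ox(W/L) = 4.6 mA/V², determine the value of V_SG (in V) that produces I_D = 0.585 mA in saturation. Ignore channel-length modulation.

V_SG = 1.70 V

In saturation I_D = ½ k_p (V_SG − |V_tp|)², so V_SG − |V_tp| = √(2 I_D / k_p) = √(2 × 0.585 / 4.6) = 0.504 V.
V_SG = 1.2 + 0.504 = 1.7 V.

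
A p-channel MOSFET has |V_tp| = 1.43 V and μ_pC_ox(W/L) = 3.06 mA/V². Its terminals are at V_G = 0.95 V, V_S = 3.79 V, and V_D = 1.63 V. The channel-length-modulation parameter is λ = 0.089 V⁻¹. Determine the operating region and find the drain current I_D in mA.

Saturation; I_D = 3.63 mA

V_SG = V_S − V_G = 3.79 − 0.95 = 2.84 V; V_SD = V_S − V_D = 3.79 − 1.63 = 2.16 V.
V_ov = V_SG − |V_tp| = 2.84 − 1.43 = 1.41 V.
Since V_SD = 2.16 V ≥ V_ov = 1.41 V, the device is in saturation.
I_D = ½ k_p V_ov² (1 + λ V_SD) = 0.5 × 3.06 × 1.41² × (1 + 0.089 × 2.16) = 3.63 mA.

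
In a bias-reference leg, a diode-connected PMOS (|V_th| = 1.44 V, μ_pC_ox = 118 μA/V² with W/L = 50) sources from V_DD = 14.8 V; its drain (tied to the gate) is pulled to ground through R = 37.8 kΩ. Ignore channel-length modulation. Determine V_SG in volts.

V_SG = 1.78 V

With gate tied to drain, V_SG = V_SD ≥ V_SG − |V_th|, so the device is in saturation.
k_p = μ_pC_ox · (W/L) = 5.9 mA/V².
KCL at the drain: ½ k_p (V_SG − |V_th|)² = (V_DD − V_SG)/R.
Let x = V_SG − 1.44. Then 112 x² + x − 13.36 = 0, giving x = 0.342 V (positive root), so V_SG = 1.78 V.
I_D = (V_DD − V_SG)/R = (14.8 − 1.78) / 37.8 = 0.344 mA.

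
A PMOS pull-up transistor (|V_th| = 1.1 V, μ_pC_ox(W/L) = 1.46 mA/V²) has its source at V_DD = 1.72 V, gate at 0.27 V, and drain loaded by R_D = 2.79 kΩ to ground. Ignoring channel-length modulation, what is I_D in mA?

V_SG = V_DD − V_G = 1.72 − 0.27 = 1.45 V, so V_ov = 1.45 − 1.1 = 0.35 V.
Assume saturation: I_D = ½ k_p V_ov² = 0.5 × 1.46 × 0.35² = 0.0894 mA, giving V_SD = V_DD − I_D R_D = 1.72 − 0.0894 × 2.79 = 1.47 V.
V_SD = 1.47 V ≥ V_ov = 0.35 V, confirming saturation.

I_D = 0.0894 mA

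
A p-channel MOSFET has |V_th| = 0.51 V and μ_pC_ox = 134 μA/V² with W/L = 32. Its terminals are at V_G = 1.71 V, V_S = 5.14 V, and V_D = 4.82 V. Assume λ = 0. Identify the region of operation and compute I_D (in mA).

V_SG = V_S − V_G = 5.14 − 1.71 = 3.43 V; V_SD = V_S − V_D = 5.14 − 4.82 = 0.32 V.
k_p = μ_pC_ox · (W/L) = 4.288 mA/V².
V_ov = V_SG − |V_th| = 3.43 − 0.51 = 2.92 V.
Since V_SD = 0.32 V < V_ov = 2.92 V, the device is in the triode region.
I_D = k_p [V_ov · V_SD − ½ V_SD²] = 4.288 × [2.92 × 0.32 − 0.5 × 0.32²] = 3.79 mA.

Triode; I_D = 3.79 mA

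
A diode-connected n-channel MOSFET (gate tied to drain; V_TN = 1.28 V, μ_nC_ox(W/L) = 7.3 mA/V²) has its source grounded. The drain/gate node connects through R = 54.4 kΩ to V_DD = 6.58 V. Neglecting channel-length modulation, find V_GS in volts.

V_GS = 1.44 V

With gate tied to drain, V_GS = V_DS ≥ V_GS − V_TN, so the device is in saturation.
KCL at the drain: ½ k_n (V_GS − V_TN)² = (V_DD − V_GS)/R.
Let x = V_GS − 1.28. Then 199 x² + x − 5.3 = 0, giving x = 0.161 V (positive root), so V_GS = 1.44 V.
I_D = (V_DD − V_GS)/R = (6.58 − 1.44) / 54.4 = 0.0945 mA.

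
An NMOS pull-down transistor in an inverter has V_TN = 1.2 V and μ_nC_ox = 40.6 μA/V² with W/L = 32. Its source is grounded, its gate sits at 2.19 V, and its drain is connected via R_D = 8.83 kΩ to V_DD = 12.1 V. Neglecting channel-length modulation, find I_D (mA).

I_D = 0.637 mA

V_GS = V_G = 2.19 V, so V_ov = 2.19 − 1.2 = 0.99 V.
k_n = μ_nC_ox · (W/L) = 1.299 mA/V².
Assume saturation: I_D = ½ k_n V_ov² = 0.5 × 1.299 × 0.99² = 0.637 mA, giving V_DS = V_DD − I_D R_D = 12.1 − 0.637 × 8.83 = 6.48 V.
V_DS = 6.48 V ≥ V_ov = 0.99 V, confirming saturation.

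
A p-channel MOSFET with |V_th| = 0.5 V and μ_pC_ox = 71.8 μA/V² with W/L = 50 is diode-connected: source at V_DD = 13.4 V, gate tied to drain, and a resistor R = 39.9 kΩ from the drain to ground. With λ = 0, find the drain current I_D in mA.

With gate tied to drain, V_SG = V_SD ≥ V_SG − |V_th|, so the device is in saturation.
k_p = μ_pC_ox · (W/L) = 3.59 mA/V².
KCL at the drain: ½ k_p (V_SG − |V_th|)² = (V_DD − V_SG)/R.
Let x = V_SG − 0.5. Then 71.6 x² + x − 12.9 = 0, giving x = 0.417 V (positive root), so V_SG = 0.917 V.
I_D = (V_DD − V_SG)/R = (13.4 − 0.917) / 39.9 = 0.313 mA.

I_D = 0.313 mA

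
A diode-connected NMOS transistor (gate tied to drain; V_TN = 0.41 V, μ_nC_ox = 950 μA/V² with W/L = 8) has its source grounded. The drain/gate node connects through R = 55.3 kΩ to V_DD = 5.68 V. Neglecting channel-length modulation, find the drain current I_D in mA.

With gate tied to drain, V_GS = V_DS ≥ V_GS − V_TN, so the device is in saturation.
k_n = μ_nC_ox · (W/L) = 7.6 mA/V².
KCL at the drain: ½ k_n (V_GS − V_TN)² = (V_DD − V_GS)/R.
Let x = V_GS − 0.41. Then 210 x² + x − 5.27 = 0, giving x = 0.156 V (positive root), so V_GS = 0.566 V.
I_D = (V_DD − V_GS)/R = (5.68 − 0.566) / 55.3 = 0.0925 mA.

I_D = 0.0925 mA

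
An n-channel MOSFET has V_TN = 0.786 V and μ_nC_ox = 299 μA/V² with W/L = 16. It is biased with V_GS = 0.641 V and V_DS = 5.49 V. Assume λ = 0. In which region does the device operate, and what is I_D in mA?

Cutoff; I_D = 0 mA

V_GS = 0.641 V < V_TN = 0.786 V, so the transistor is in cutoff.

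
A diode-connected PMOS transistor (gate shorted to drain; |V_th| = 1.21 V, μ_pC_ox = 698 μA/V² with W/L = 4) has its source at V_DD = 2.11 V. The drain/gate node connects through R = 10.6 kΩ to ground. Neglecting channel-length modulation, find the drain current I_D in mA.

I_D = 0.0646 mA

With gate tied to drain, V_SG = V_SD ≥ V_SG − |V_th|, so the device is in saturation.
k_p = μ_pC_ox · (W/L) = 2.792 mA/V².
KCL at the drain: ½ k_p (V_SG − |V_th|)² = (V_DD − V_SG)/R.
Let x = V_SG − 1.21. Then 14.8 x² + x − 0.9 = 0, giving x = 0.215 V (positive root), so V_SG = 1.43 V.
I_D = (V_DD − V_SG)/R = (2.11 − 1.43) / 10.6 = 0.0646 mA.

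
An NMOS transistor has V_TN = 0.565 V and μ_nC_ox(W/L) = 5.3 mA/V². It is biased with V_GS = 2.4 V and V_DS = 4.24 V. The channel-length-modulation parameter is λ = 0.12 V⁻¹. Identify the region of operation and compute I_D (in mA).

V_ov = V_GS − V_TN = 2.4 − 0.565 = 1.83 V.
Since V_DS = 4.24 V ≥ V_ov = 1.83 V, the device is in saturation.
I_D = ½ k_n V_ov² (1 + λ V_DS) = 0.5 × 5.3 × 1.83² × (1 + 0.12 × 4.24) = 13.5 mA.

Saturation; I_D = 13.5 mA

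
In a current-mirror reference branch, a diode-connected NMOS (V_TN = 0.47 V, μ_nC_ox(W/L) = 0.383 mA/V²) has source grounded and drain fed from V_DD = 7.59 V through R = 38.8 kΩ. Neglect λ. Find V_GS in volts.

V_GS = 1.38 V

With gate tied to drain, V_GS = V_DS ≥ V_GS − V_TN, so the device is in saturation.
KCL at the drain: ½ k_n (V_GS − V_TN)² = (V_DD − V_GS)/R.
Let x = V_GS − 0.47. Then 7.43 x² + x − 7.12 = 0, giving x = 0.914 V (positive root), so V_GS = 1.38 V.
I_D = (V_DD − V_GS)/R = (7.59 − 1.38) / 38.8 = 0.16 mA.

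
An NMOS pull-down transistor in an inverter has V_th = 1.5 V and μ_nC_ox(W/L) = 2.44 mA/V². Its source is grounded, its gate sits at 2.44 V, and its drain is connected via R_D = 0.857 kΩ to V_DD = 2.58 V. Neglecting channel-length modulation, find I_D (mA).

V_GS = V_G = 2.44 V, so V_ov = 2.44 − 1.5 = 0.94 V.
Assume saturation: I_D = ½ k_n V_ov² = 0.5 × 2.44 × 0.94² = 1.08 mA, giving V_DS = V_DD − I_D R_D = 2.58 − 1.08 × 0.857 = 1.66 V.
V_DS = 1.66 V ≥ V_ov = 0.94 V, confirming saturation.

I_D = 1.08 mA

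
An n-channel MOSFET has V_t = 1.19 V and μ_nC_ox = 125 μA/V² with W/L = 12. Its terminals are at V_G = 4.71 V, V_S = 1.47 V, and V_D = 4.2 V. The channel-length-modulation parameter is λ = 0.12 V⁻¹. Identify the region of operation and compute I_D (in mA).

Saturation; I_D = 4.18 mA

V_GS = V_G − V_S = 4.71 − 1.47 = 3.24 V; V_DS = V_D − V_S = 4.2 − 1.47 = 2.73 V.
k_n = μ_nC_ox · (W/L) = 1.5 mA/V².
V_ov = V_GS − V_t = 3.24 − 1.19 = 2.05 V.
Since V_DS = 2.73 V ≥ V_ov = 2.05 V, the device is in saturation.
I_D = ½ k_n V_ov² (1 + λ V_DS) = 0.5 × 1.5 × 2.05² × (1 + 0.12 × 2.73) = 4.18 mA.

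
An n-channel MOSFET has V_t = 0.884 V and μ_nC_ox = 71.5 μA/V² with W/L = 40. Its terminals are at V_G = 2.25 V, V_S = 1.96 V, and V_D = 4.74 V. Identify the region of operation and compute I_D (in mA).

Cutoff; I_D = 0 mA

V_GS = V_G − V_S = 2.25 − 1.96 = 0.29 V; V_DS = V_D − V_S = 4.74 − 1.96 = 2.78 V.
V_GS = 0.29 V < V_t = 0.884 V, so the transistor is in cutoff.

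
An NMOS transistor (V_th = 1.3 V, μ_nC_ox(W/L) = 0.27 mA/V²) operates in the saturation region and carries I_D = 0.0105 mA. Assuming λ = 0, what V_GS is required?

In saturation I_D = ½ k_n (V_GS − V_th)², so V_GS − V_th = √(2 I_D / k_n) = √(2 × 0.0105 / 0.27) = 0.279 V.
V_GS = 1.3 + 0.279 = 1.58 V.

V_GS = 1.58 V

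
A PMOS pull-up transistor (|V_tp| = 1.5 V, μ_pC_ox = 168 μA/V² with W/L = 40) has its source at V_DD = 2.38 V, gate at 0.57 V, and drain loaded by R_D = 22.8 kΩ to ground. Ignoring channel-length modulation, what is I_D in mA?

V_SG = V_DD − V_G = 2.38 − 0.57 = 1.81 V, so V_ov = 1.81 − 1.5 = 0.31 V.
k_p = μ_pC_ox · (W/L) = 6.72 mA/V².
Assume saturation: I_D = ½ k_p V_ov² = 0.5 × 6.72 × 0.31² = 0.323 mA, giving V_SD = V_DD − I_D R_D = 2.38 − 0.323 × 22.8 = -4.98 V.
But -4.98 V < V_ov = 0.31 V, so the device is actually in triode.
In triode I_D = k_p[V_ov V_SD − ½ V_SD²] and I_D = (V_DD − V_SD)/R_D. Equating: 76.6 V_SD² − 48.5 V_SD + 2.38 = 0, giving V_SD = 0.0536 V (the root below V_ov).
I_D = (2.38 − 0.0536) / 22.8 = 0.102 mA.

I_D = 0.102 mA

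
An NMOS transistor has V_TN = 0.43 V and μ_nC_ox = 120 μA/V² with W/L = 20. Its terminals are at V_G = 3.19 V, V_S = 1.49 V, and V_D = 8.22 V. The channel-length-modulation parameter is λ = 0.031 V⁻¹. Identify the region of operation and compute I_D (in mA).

V_GS = V_G − V_S = 3.19 − 1.49 = 1.7 V; V_DS = V_D − V_S = 8.22 − 1.49 = 6.73 V.
k_n = μ_nC_ox · (W/L) = 2.4 mA/V².
V_ov = V_GS − V_TN = 1.7 − 0.43 = 1.27 V.
Since V_DS = 6.73 V ≥ V_ov = 1.27 V, the device is in saturation.
I_D = ½ k_n V_ov² (1 + λ V_DS) = 0.5 × 2.4 × 1.27² × (1 + 0.031 × 6.73) = 2.34 mA.

Saturation; I_D = 2.34 mA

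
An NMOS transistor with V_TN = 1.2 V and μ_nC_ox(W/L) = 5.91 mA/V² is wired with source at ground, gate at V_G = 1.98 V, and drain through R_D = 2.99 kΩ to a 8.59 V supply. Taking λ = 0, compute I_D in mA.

I_D = 1.80 mA

V_GS = V_G = 1.98 V, so V_ov = 1.98 − 1.2 = 0.78 V.
Assume saturation: I_D = ½ k_n V_ov² = 0.5 × 5.91 × 0.78² = 1.8 mA, giving V_DS = V_DD − I_D R_D = 8.59 − 1.8 × 2.99 = 3.21 V.
V_DS = 3.21 V ≥ V_ov = 0.78 V, confirming saturation.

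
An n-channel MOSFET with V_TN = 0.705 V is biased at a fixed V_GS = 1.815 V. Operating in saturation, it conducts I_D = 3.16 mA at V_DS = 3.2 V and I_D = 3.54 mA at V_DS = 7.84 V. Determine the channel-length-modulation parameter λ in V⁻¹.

With V_GS fixed, I_D ∝ (1 + λ V_DS) in saturation, so I_D2/I_D1 = (1 + λ V_DS2)/(1 + λ V_DS1).
3.54/3.16 = 1.12 = (1 + 7.84 λ)/(1 + 3.2 λ).
Solving: λ (I_D1 V_DS2 − I_D2 V_DS1) = I_D2 − I_D1, so λ = (3.54 − 3.16) / (3.16 × 7.84 − 3.54 × 3.2) = 0.38 / 13.4 = 0.0283 V⁻¹.

λ = 0.0283 V⁻¹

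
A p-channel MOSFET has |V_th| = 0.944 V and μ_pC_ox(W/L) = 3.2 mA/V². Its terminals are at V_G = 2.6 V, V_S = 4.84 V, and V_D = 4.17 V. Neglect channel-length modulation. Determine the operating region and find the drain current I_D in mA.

V_SG = V_S − V_G = 4.84 − 2.6 = 2.24 V; V_SD = V_S − V_D = 4.84 − 4.17 = 0.67 V.
V_ov = V_SG − |V_th| = 2.24 − 0.944 = 1.3 V.
Since V_SD = 0.67 V < V_ov = 1.3 V, the device is in the triode region.
I_D = k_p [V_ov · V_SD − ½ V_SD²] = 3.2 × [1.3 × 0.67 − 0.5 × 0.67²] = 2.06 mA.

Triode; I_D = 2.06 mA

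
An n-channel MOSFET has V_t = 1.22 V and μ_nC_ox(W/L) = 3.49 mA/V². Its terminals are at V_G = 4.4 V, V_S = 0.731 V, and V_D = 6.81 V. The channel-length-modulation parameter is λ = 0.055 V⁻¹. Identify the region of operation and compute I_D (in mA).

Saturation; I_D = 14.0 mA

V_GS = V_G − V_S = 4.4 − 0.731 = 3.67 V; V_DS = V_D − V_S = 6.81 − 0.731 = 6.08 V.
V_ov = V_GS − V_t = 3.67 − 1.22 = 2.45 V.
Since V_DS = 6.08 V ≥ V_ov = 2.45 V, the device is in saturation.
I_D = ½ k_n V_ov² (1 + λ V_DS) = 0.5 × 3.49 × 2.45² × (1 + 0.055 × 6.08) = 14 mA.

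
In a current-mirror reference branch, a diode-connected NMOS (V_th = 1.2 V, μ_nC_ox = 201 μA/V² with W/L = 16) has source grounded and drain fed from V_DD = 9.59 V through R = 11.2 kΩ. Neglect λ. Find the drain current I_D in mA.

I_D = 0.691 mA

With gate tied to drain, V_GS = V_DS ≥ V_GS − V_th, so the device is in saturation.
k_n = μ_nC_ox · (W/L) = 3.216 mA/V².
KCL at the drain: ½ k_n (V_GS − V_th)² = (V_DD − V_GS)/R.
Let x = V_GS − 1.2. Then 18 x² + x − 8.39 = 0, giving x = 0.655 V (positive root), so V_GS = 1.86 V.
I_D = (V_DD − V_GS)/R = (9.59 − 1.86) / 11.2 = 0.691 mA.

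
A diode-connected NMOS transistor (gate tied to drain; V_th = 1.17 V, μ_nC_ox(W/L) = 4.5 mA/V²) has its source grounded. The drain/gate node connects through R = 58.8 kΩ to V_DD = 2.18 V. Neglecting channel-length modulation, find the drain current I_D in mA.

With gate tied to drain, V_GS = V_DS ≥ V_GS − V_th, so the device is in saturation.
KCL at the drain: ½ k_n (V_GS − V_th)² = (V_DD − V_GS)/R.
Let x = V_GS − 1.17. Then 132 x² + x − 1.01 = 0, giving x = 0.0837 V (positive root), so V_GS = 1.25 V.
I_D = (V_DD − V_GS)/R = (2.18 − 1.25) / 58.8 = 0.0158 mA.

I_D = 0.0158 mA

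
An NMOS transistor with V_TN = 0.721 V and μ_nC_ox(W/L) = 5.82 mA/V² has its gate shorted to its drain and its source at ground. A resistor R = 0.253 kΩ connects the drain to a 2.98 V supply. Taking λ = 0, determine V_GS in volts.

With gate tied to drain, V_GS = V_DS ≥ V_GS − V_TN, so the device is in saturation.
KCL at the drain: ½ k_n (V_GS − V_TN)² = (V_DD − V_GS)/R.
Let x = V_GS − 0.721. Then 0.736 x² + x − 2.259 = 0, giving x = 1.2 V (positive root), so V_GS = 1.92 V.
I_D = (V_DD − V_GS)/R = (2.98 − 1.92) / 0.253 = 4.19 mA.

V_GS = 1.92 V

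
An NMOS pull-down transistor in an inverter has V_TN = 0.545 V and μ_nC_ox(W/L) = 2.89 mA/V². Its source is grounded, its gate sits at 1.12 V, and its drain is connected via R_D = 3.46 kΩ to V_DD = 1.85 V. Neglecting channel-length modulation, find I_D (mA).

V_GS = V_G = 1.12 V, so V_ov = 1.12 − 0.545 = 0.575 V.
Assume saturation: I_D = ½ k_n V_ov² = 0.5 × 2.89 × 0.575² = 0.478 mA, giving V_DS = V_DD − I_D R_D = 1.85 − 0.478 × 3.46 = 0.197 V.
But 0.197 V < V_ov = 0.575 V, so the device is actually in triode.
In triode I_D = k_n[V_ov V_DS − ½ V_DS²] and I_D = (V_DD − V_DS)/R_D. Equating: 5 V_DS² − 6.75 V_DS + 1.85 = 0, giving V_DS = 0.382 V (the root below V_ov).
I_D = (1.85 − 0.382) / 3.46 = 0.424 mA.

I_D = 0.424 mA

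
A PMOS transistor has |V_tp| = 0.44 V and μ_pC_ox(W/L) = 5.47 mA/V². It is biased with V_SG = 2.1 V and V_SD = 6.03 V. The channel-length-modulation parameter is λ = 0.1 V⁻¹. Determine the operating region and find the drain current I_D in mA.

V_ov = V_SG − |V_tp| = 2.1 − 0.44 = 1.66 V.
Since V_SD = 6.03 V ≥ V_ov = 1.66 V, the device is in saturation.
I_D = ½ k_p V_ov² (1 + λ V_SD) = 0.5 × 5.47 × 1.66² × (1 + 0.1 × 6.03) = 12.1 mA.

Saturation; I_D = 12.1 mA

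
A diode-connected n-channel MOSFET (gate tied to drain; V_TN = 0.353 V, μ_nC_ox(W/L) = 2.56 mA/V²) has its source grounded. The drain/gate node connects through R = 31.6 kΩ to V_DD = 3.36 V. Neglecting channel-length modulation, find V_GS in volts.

With gate tied to drain, V_GS = V_DS ≥ V_GS − V_TN, so the device is in saturation.
KCL at the drain: ½ k_n (V_GS − V_TN)² = (V_DD − V_GS)/R.
Let x = V_GS − 0.353. Then 40.4 x² + x − 3.007 = 0, giving x = 0.261 V (positive root), so V_GS = 0.614 V.
I_D = (V_DD − V_GS)/R = (3.36 − 0.614) / 31.6 = 0.0869 mA.

V_GS = 0.614 V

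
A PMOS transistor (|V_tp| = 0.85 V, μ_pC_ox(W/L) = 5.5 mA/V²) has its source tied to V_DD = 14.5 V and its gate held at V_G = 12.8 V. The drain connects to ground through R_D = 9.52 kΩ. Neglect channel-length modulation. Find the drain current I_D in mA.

V_SG = V_DD − V_G = 14.5 − 12.8 = 1.7 V, so V_ov = 1.7 − 0.85 = 0.85 V.
Assume saturation: I_D = ½ k_p V_ov² = 0.5 × 5.5 × 0.85² = 1.99 mA, giving V_SD = V_DD − I_D R_D = 14.5 − 1.99 × 9.52 = -4.42 V.
But -4.42 V < V_ov = 0.85 V, so the device is actually in triode.
In triode I_D = k_p[V_ov V_SD − ½ V_SD²] and I_D = (V_DD − V_SD)/R_D. Equating: 26.2 V_SD² − 45.51 V_SD + 14.5 = 0, giving V_SD = 0.42 V (the root below V_ov).
I_D = (14.5 − 0.42) / 9.52 = 1.48 mA.

I_D = 1.48 mA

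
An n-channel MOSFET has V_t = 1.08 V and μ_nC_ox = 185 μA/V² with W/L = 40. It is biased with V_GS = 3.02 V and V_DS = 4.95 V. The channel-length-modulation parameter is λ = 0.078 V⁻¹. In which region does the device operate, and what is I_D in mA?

Saturation; I_D = 19.3 mA

k_n = μ_nC_ox · (W/L) = 7.4 mA/V².
V_ov = V_GS − V_t = 3.02 − 1.08 = 1.94 V.
Since V_DS = 4.95 V ≥ V_ov = 1.94 V, the device is in saturation.
I_D = ½ k_n V_ov² (1 + λ V_DS) = 0.5 × 7.4 × 1.94² × (1 + 0.078 × 4.95) = 19.3 mA.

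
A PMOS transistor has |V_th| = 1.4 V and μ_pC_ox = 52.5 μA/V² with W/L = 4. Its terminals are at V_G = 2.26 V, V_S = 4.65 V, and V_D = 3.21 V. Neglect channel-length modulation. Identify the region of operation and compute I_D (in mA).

Saturation; I_D = 0.103 mA

V_SG = V_S − V_G = 4.65 − 2.26 = 2.39 V; V_SD = V_S − V_D = 4.65 − 3.21 = 1.44 V.
k_p = μ_pC_ox · (W/L) = 0.21 mA/V².
V_ov = V_SG − |V_th| = 2.39 − 1.4 = 0.99 V.
Since V_SD = 1.44 V ≥ V_ov = 0.99 V, the device is in saturation.
I_D = ½ k_p V_ov² = 0.5 × 0.21 × 0.99² = 0.103 mA.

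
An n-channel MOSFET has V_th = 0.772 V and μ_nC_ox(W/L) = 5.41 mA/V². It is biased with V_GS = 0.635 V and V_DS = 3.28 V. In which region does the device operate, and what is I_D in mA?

Cutoff; I_D = 0 mA

V_GS = 0.635 V < V_th = 0.772 V, so the transistor is in cutoff.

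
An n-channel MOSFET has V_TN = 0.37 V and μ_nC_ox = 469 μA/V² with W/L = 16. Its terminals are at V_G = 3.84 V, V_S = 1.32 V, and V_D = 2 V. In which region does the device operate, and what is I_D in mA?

Triode; I_D = 9.24 mA

V_GS = V_G − V_S = 3.84 − 1.32 = 2.52 V; V_DS = V_D − V_S = 2 − 1.32 = 0.68 V.
k_n = μ_nC_ox · (W/L) = 7.504 mA/V².
V_ov = V_GS − V_TN = 2.52 − 0.37 = 2.15 V.
Since V_DS = 0.68 V < V_ov = 2.15 V, the device is in the triode region.
I_D = k_n [V_ov · V_DS − ½ V_DS²] = 7.504 × [2.15 × 0.68 − 0.5 × 0.68²] = 9.24 mA.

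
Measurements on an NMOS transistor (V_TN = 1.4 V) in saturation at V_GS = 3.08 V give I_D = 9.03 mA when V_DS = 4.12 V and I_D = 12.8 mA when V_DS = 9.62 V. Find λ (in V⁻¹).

With V_GS fixed, I_D ∝ (1 + λ V_DS) in saturation, so I_D2/I_D1 = (1 + λ V_DS2)/(1 + λ V_DS1).
12.8/9.03 = 1.417 = (1 + 9.62 λ)/(1 + 4.12 λ).
Solving: λ (I_D1 V_DS2 − I_D2 V_DS1) = I_D2 − I_D1, so λ = (12.8 − 9.03) / (9.03 × 9.62 − 12.8 × 4.12) = 3.77 / 34.1 = 0.11 V⁻¹.

λ = 0.110 V⁻¹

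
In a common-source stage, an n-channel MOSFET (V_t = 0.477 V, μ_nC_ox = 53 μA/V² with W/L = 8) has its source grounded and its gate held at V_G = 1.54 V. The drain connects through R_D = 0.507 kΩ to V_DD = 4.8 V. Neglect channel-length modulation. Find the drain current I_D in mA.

V_GS = V_G = 1.54 V, so V_ov = 1.54 − 0.477 = 1.06 V.
k_n = μ_nC_ox · (W/L) = 0.424 mA/V².
Assume saturation: I_D = ½ k_n V_ov² = 0.5 × 0.424 × 1.06² = 0.24 mA, giving V_DS = V_DD − I_D R_D = 4.8 − 0.24 × 0.507 = 4.68 V.
V_DS = 4.68 V ≥ V_ov = 1.06 V, confirming saturation.

I_D = 0.240 mA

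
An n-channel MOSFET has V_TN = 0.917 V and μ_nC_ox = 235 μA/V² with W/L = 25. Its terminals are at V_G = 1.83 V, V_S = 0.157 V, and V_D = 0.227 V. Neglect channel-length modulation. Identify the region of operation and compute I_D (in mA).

Triode; I_D = 0.297 mA

V_GS = V_G − V_S = 1.83 − 0.157 = 1.67 V; V_DS = V_D − V_S = 0.227 − 0.157 = 0.07 V.
k_n = μ_nC_ox · (W/L) = 5.875 mA/V².
V_ov = V_GS − V_TN = 1.67 − 0.917 = 0.756 V.
Since V_DS = 0.07 V < V_ov = 0.756 V, the device is in the triode region.
I_D = k_n [V_ov · V_DS − ½ V_DS²] = 5.875 × [0.756 × 0.07 − 0.5 × 0.07²] = 0.297 mA.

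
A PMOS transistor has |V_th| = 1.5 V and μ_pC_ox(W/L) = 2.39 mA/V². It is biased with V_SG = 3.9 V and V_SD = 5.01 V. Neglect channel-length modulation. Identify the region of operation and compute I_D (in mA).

Saturation; I_D = 6.88 mA

V_ov = V_SG − |V_th| = 3.9 − 1.5 = 2.4 V.
Since V_SD = 5.01 V ≥ V_ov = 2.4 V, the device is in saturation.
I_D = ½ k_p V_ov² = 0.5 × 2.39 × 2.4² = 6.88 mA.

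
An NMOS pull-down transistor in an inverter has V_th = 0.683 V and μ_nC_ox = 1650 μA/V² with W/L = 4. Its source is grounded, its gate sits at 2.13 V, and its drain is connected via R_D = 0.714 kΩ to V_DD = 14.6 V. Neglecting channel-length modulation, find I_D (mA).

V_GS = V_G = 2.13 V, so V_ov = 2.13 − 0.683 = 1.45 V.
k_n = μ_nC_ox · (W/L) = 6.6 mA/V².
Assume saturation: I_D = ½ k_n V_ov² = 0.5 × 6.6 × 1.45² = 6.91 mA, giving V_DS = V_DD − I_D R_D = 14.6 − 6.91 × 0.714 = 9.67 V.
V_DS = 9.67 V ≥ V_ov = 1.45 V, confirming saturation.

I_D = 6.91 mA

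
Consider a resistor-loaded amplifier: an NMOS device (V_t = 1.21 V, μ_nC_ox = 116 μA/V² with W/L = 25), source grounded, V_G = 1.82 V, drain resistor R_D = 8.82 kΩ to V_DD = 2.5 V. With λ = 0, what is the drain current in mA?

I_D = 0.264 mA

V_GS = V_G = 1.82 V, so V_ov = 1.82 − 1.21 = 0.61 V.
k_n = μ_nC_ox · (W/L) = 2.9 mA/V².
Assume saturation: I_D = ½ k_n V_ov² = 0.5 × 2.9 × 0.61² = 0.54 mA, giving V_DS = V_DD − I_D R_D = 2.5 − 0.54 × 8.82 = -2.26 V.
But -2.26 V < V_ov = 0.61 V, so the device is actually in triode.
In triode I_D = k_n[V_ov V_DS − ½ V_DS²] and I_D = (V_DD − V_DS)/R_D. Equating: 12.8 V_DS² − 16.6 V_DS + 2.5 = 0, giving V_DS = 0.174 V (the root below V_ov).
I_D = (2.5 − 0.174) / 8.82 = 0.264 mA.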